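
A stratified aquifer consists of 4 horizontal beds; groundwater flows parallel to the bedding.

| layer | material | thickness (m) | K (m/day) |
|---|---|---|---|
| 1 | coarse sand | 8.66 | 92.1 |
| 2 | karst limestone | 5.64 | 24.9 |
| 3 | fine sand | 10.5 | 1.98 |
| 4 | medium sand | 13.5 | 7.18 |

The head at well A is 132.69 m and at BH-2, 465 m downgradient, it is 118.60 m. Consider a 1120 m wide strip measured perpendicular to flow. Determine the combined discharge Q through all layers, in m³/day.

35800

Flow is parallel to layering, so each bed carries its own Darcy discharge and the transmissivities add.
Σ(K_i·b_i) = 92.1×8.66 + 24.9×5.64 + 1.98×10.5 + 7.18×13.5 = 1056 m²/day.
Hydraulic gradient i = (132.69 − 118.60) / 465 = 14.09 / 465 = 0.03030.
Q = Σ(K_i·b_i) · W · i = 1056 × 1120 × 0.03030 = 35829 m³/day.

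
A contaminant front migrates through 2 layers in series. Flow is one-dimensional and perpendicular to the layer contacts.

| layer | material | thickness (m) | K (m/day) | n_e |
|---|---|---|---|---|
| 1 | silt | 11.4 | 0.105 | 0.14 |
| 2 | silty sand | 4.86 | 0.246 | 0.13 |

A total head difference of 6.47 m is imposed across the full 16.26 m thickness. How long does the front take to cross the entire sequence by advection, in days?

With flow normal to the layers, continuity requires the same specific discharge q through every layer.
Σ(b_i/K_i) = 11.4/0.105 + 4.86/0.246 = 128.3 d.
q = Δh / Σ(b_i/K_i) = 6.47 / 128.3 = 0.05042 m/day.
In each layer the seepage velocity is v_i = q/n_i, so the layer transit time is t_i = b_i·n_i / q:
  layer 1 (silt): t_1 = 11.4 × 0.14 / 0.05042 = 31.66 d
  layer 2 (silty sand): t_2 = 4.86 × 0.13 / 0.05042 = 12.53 d
Total t = Σ t_i = 44.19 days.

44.2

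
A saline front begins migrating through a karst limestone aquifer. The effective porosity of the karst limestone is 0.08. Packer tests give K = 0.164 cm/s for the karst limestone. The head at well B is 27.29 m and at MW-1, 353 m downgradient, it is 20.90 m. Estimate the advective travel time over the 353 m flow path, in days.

11.0

Convert K: 0.164 cm/s × 864 = 141.7 m/day.
Hydraulic gradient i = (27.29 − 20.90) / 353 = 6.39 / 353 = 0.01810.
Darcy flux q = K · i = 141.7 × 0.01810 = 2.565 m/day.
Seepage velocity v = q / n_e = 2.565 / 0.08 = 32.06 m/day.
Travel time t = L / v = 353 / 32.06 = 11.01 days.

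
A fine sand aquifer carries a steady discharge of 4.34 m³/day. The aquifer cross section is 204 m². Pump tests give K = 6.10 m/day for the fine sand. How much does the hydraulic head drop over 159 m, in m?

From Q = K·A·i, i = Q / (K·A) = 4.34 / (6.100 × 204.0) = 0.003488.
Head loss Δh = i · L = 0.003488 × 159 = 0.5545 m.

0.555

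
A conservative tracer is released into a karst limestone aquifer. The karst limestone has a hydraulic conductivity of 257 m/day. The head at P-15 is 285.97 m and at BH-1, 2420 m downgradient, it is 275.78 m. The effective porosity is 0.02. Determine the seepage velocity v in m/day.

Hydraulic gradient i = (285.97 − 275.78) / 2420 = 10.19 / 2420 = 0.004211.
Darcy flux q = K · i = 257.0 × 0.004211 = 1.082 m/day.
Seepage velocity v = q / n_e = 1.082 / 0.02 = 54.11 m/day.

54.1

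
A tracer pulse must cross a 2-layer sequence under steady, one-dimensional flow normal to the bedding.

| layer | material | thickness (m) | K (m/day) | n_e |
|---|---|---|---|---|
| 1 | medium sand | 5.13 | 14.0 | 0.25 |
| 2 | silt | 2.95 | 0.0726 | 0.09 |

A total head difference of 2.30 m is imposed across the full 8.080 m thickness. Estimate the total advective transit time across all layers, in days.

With flow normal to the layers, continuity requires the same specific discharge q through every layer.
Σ(b_i/K_i) = 5.13/14.0 + 2.95/0.0726 = 41.00 d.
q = Δh / Σ(b_i/K_i) = 2.30 / 41.00 = 0.05610 m/day.
In each layer the seepage velocity is v_i = q/n_i, so the layer transit time is t_i = b_i·n_i / q:
  layer 1 (medium sand): t_1 = 5.13 × 0.25 / 0.05610 = 22.86 d
  layer 2 (silt): t_2 = 2.95 × 0.09 / 0.05610 = 4.733 d
Total t = Σ t_i = 27.59 days.

27.6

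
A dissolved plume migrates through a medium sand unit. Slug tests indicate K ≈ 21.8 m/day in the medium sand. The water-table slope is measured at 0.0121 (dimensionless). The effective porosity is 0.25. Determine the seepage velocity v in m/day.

1.06

Hydraulic gradient i = 0.0121.
Darcy flux q = K · i = 21.80 × 0.01210 = 0.2638 m/day.
Seepage velocity v = q / n_e = 0.2638 / 0.25 = 1.055 m/day.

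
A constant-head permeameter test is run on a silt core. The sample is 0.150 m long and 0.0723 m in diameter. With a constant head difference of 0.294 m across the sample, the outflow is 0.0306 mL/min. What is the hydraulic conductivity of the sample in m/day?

Cross-sectional area A = π·(d/2)² = π × (0.0723/2)² = 0.004106 m².
Convert discharge: 0.0306 mL/min = 5.100e-10 m³/s.
Darcy's law rearranged: K = Q·L / (A·Δh) = 5.100e-10 × 0.150 / (0.004106 × 0.294) = 6.338e-08 m/s = 0.005476 m/day.

0.00548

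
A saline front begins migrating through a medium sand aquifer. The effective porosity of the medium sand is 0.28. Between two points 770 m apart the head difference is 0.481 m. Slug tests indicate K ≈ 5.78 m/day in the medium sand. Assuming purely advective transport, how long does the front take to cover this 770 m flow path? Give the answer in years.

Hydraulic gradient i = Δh / L = 0.481 / 770 = 0.0006247.
Darcy flux q = K · i = 5.780 × 0.0006247 = 0.003611 m/day.
Seepage velocity v = q / n_e = 0.003611 / 0.28 = 0.01290 m/day.
Travel time t = L / v = 770 / 0.01290 = 59713 days = 163.5 years.

163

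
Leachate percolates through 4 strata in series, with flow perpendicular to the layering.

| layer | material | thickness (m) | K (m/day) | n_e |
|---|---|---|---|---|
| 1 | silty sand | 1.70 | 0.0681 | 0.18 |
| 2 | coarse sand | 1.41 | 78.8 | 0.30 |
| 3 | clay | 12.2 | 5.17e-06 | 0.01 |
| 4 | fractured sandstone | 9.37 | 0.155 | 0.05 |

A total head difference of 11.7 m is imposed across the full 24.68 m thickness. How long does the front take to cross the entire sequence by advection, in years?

729

With flow normal to the layers, continuity requires the same specific discharge q through every layer.
Σ(b_i/K_i) = 1.70/0.0681 + 1.41/78.8 + 12.2/5.17e-06 + 9.37/0.155 = 2.360e+06 d.
q = Δh / Σ(b_i/K_i) = 11.7 / 2.360e+06 = 4.958e-06 m/day.
In each layer the seepage velocity is v_i = q/n_i, so the layer transit time is t_i = b_i·n_i / q:
  layer 1 (silty sand): t_1 = 1.70 × 0.18 / 4.958e-06 = 61719 d
  layer 2 (coarse sand): t_2 = 1.41 × 0.30 / 4.958e-06 = 85318 d
  layer 3 (clay): t_3 = 12.2 × 0.01 / 4.958e-06 = 24607 d
  layer 4 (fractured sandstone): t_4 = 9.37 × 0.05 / 4.958e-06 = 94495 d
Total t = Σ t_i = 2.661e+05 days = 728.6 years.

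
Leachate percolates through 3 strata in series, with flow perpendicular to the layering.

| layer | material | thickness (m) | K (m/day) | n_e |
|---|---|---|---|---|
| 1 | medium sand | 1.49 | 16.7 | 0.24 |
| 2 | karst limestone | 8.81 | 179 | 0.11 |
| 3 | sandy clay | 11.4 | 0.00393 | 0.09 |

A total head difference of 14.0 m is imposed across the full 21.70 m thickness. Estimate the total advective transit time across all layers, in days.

487

With flow normal to the layers, continuity requires the same specific discharge q through every layer.
Σ(b_i/K_i) = 1.49/16.7 + 8.81/179 + 11.4/0.00393 = 2901 d.
q = Δh / Σ(b_i/K_i) = 14.0 / 2901 = 0.004826 m/day.
In each layer the seepage velocity is v_i = q/n_i, so the layer transit time is t_i = b_i·n_i / q:
  layer 1 (medium sand): t_1 = 1.49 × 0.24 / 0.004826 = 74.10 d
  layer 2 (karst limestone): t_2 = 8.81 × 0.11 / 0.004826 = 200.8 d
  layer 3 (sandy clay): t_3 = 11.4 × 0.09 / 0.004826 = 212.6 d
Total t = Σ t_i = 487.5 days.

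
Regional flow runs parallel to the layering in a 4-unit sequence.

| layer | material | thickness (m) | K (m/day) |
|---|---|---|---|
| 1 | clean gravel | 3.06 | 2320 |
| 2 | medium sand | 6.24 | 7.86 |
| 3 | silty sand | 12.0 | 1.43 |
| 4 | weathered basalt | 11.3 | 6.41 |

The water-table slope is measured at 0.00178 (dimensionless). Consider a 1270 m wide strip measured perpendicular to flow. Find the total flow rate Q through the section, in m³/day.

Flow is parallel to layering, so each bed carries its own Darcy discharge and the transmissivities add.
Σ(K_i·b_i) = 2320×3.06 + 7.86×6.24 + 1.43×12.0 + 6.41×11.3 = 7238 m²/day.
Hydraulic gradient i = 0.00178.
Q = Σ(K_i·b_i) · W · i = 7238 × 1270 × 0.001780 = 16362 m³/day.

16400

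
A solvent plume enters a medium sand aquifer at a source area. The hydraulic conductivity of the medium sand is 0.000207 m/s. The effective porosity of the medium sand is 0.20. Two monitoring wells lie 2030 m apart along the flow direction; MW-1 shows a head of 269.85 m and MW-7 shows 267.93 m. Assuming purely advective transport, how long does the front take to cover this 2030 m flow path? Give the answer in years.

Convert K: 0.000207 m/s × 86400 = 17.88 m/day.
Hydraulic gradient i = (269.85 − 267.93) / 2030 = 1.92 / 2030 = 0.0009458.
Darcy flux q = K · i = 17.88 × 0.0009458 = 0.01692 m/day.
Seepage velocity v = q / n_e = 0.01692 / 0.20 = 0.08458 m/day.
Travel time t = L / v = 2030 / 0.08458 = 24001 days = 65.71 years.

65.7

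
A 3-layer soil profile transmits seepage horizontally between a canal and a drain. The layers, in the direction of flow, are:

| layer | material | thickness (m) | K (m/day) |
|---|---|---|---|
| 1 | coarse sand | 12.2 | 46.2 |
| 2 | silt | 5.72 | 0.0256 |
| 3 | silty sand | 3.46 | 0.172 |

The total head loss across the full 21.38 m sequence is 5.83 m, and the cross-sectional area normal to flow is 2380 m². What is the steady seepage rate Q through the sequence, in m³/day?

Flow is perpendicular to layering, so the layers act in series and the equivalent K is the thickness-weighted harmonic mean.
Total thickness L = 12.2 + 5.72 + 3.46 = 21.38 m.
Σ(b_i/K_i) = 12.2/46.2 + 5.72/0.0256 + 3.46/0.172 = 243.8 d.
K_eq = L / Σ(b_i/K_i) = 21.38 / 243.8 = 0.08769 m/day.
Q = K_eq · A · (Δh/L) = 0.08769 × 2380 × (5.83/21.38) = 56.91 m³/day.

56.9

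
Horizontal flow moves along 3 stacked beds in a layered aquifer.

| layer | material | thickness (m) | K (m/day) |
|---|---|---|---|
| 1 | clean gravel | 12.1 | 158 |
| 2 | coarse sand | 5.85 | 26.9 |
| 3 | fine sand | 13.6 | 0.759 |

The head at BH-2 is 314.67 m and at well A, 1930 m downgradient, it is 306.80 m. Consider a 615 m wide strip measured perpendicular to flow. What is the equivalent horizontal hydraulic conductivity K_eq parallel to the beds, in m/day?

65.9

Flow is parallel to layering, so each bed carries its own Darcy discharge and the transmissivities add.
Σ(K_i·b_i) = 158×12.1 + 26.9×5.85 + 0.759×13.6 = 2079 m²/day.
Total thickness b = 31.55 m, so K_eq = Σ(K_i·b_i)/b = 65.91 m/day.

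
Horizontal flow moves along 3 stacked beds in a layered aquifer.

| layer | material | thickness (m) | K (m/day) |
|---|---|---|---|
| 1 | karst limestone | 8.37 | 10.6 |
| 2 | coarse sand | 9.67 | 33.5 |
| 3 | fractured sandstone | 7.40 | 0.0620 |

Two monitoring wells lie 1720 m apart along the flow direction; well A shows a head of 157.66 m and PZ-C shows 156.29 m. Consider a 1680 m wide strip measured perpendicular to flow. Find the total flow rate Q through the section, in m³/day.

Flow is parallel to layering, so each bed carries its own Darcy discharge and the transmissivities add.
Σ(K_i·b_i) = 10.6×8.37 + 33.5×9.67 + 0.0620×7.40 = 413.1 m²/day.
Hydraulic gradient i = (157.66 − 156.29) / 1720 = 1.37 / 1720 = 0.0007965.
Q = Σ(K_i·b_i) · W · i = 413.1 × 1680 × 0.0007965 = 552.8 m³/day.

553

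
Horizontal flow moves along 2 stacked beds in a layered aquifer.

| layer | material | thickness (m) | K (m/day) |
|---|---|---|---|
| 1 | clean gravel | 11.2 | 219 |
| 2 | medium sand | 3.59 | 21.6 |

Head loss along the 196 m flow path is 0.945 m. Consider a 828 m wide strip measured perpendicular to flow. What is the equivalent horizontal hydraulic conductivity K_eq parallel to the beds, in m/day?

171

Flow is parallel to layering, so each bed carries its own Darcy discharge and the transmissivities add.
Σ(K_i·b_i) = 219×11.2 + 21.6×3.59 = 2530 m²/day.
Total thickness b = 14.79 m, so K_eq = Σ(K_i·b_i)/b = 171.1 m/day.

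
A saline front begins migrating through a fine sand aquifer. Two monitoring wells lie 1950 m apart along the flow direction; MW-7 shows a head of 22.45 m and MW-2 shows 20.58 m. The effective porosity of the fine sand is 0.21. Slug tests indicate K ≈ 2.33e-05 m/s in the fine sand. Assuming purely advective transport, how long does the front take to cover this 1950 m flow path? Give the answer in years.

581

Convert K: 2.33e-05 m/s × 86400 = 2.013 m/day.
Hydraulic gradient i = (22.45 − 20.58) / 1950 = 1.87 / 1950 = 0.0009590.
Darcy flux q = K · i = 2.013 × 0.0009590 = 0.001931 m/day.
Seepage velocity v = q / n_e = 0.001931 / 0.21 = 0.009193 m/day.
Travel time t = L / v = 1950 / 0.009193 = 2.121e+05 days = 580.7 years.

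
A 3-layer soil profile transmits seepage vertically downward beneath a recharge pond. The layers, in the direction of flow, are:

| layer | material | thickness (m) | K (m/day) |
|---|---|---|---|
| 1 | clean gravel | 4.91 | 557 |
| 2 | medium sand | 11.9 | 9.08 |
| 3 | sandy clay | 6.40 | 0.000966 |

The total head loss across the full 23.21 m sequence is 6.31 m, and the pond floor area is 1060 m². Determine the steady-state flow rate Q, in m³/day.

1.01

Flow is perpendicular to layering, so the layers act in series and the equivalent K is the thickness-weighted harmonic mean.
Total thickness L = 4.91 + 11.9 + 6.40 = 23.21 m.
Σ(b_i/K_i) = 4.91/557 + 11.9/9.08 + 6.40/0.000966 = 6627 d.
K_eq = L / Σ(b_i/K_i) = 23.21 / 6627 = 0.003503 m/day.
Q = K_eq · A · (Δh/L) = 0.003503 × 1060 × (6.31/23.21) = 1.009 m³/day.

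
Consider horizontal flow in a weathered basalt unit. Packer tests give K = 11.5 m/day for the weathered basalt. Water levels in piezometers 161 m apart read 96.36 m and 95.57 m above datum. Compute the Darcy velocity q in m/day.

0.0564

Hydraulic gradient i = (96.36 − 95.57) / 161 = 0.79 / 161 = 0.004907.
Specific discharge q = K · i = 11.50 × 0.004907 = 0.05643 m/day.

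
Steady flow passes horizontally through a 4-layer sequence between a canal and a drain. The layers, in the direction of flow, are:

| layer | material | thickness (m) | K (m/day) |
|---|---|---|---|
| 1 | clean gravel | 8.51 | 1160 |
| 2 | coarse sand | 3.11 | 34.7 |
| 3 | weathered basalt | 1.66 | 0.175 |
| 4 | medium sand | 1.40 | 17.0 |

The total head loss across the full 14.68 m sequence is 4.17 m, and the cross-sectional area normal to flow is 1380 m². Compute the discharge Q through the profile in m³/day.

595

Flow is perpendicular to layering, so the layers act in series and the equivalent K is the thickness-weighted harmonic mean.
Total thickness L = 8.51 + 3.11 + 1.66 + 1.40 = 14.68 m.
Σ(b_i/K_i) = 8.51/1160 + 3.11/34.7 + 1.66/0.175 + 1.40/17.0 = 9.665 d.
K_eq = L / Σ(b_i/K_i) = 14.68 / 9.665 = 1.519 m/day.
Q = K_eq · A · (Δh/L) = 1.519 × 1380 × (4.17/14.68) = 595.4 m³/day.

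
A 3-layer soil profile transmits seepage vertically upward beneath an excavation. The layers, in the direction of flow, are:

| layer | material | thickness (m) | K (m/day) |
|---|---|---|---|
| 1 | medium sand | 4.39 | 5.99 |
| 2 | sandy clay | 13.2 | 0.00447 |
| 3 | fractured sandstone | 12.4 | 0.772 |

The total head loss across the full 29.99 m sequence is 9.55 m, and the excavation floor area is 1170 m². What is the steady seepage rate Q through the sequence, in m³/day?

Flow is perpendicular to layering, so the layers act in series and the equivalent K is the thickness-weighted harmonic mean.
Total thickness L = 4.39 + 13.2 + 12.4 = 29.99 m.
Σ(b_i/K_i) = 4.39/5.99 + 13.2/0.00447 + 12.4/0.772 = 2970 d.
K_eq = L / Σ(b_i/K_i) = 29.99 / 2970 = 0.01010 m/day.
Q = K_eq · A · (Δh/L) = 0.01010 × 1170 × (9.55/29.99) = 3.762 m³/day.

3.76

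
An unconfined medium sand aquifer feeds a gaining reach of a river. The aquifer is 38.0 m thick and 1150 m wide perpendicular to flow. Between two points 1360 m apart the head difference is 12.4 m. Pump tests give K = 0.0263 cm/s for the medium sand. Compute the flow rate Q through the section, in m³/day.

Convert K: 0.0263 cm/s × 864 = 22.72 m/day.
Cross-sectional area A = 1150 × 38.0 = 43700 m².
Hydraulic gradient i = Δh / L = 12.4 / 1360 = 0.009118.
Darcy's law: Q = K · A · i = 22.72 × 43700 × 0.009118 = 9054 m³/day.

9050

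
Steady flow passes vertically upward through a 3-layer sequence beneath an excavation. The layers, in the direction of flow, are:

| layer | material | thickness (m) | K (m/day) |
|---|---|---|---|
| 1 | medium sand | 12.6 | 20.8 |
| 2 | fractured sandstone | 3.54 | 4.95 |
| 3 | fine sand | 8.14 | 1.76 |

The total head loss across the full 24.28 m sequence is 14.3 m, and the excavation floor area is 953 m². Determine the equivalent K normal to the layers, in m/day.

4.08

Flow is perpendicular to layering, so the layers act in series and the equivalent K is the thickness-weighted harmonic mean.
Total thickness L = 12.6 + 3.54 + 8.14 = 24.28 m.
Σ(b_i/K_i) = 12.6/20.8 + 3.54/4.95 + 8.14/1.76 = 5.946 d.
K_eq = L / Σ(b_i/K_i) = 24.28 / 5.946 = 4.083 m/day.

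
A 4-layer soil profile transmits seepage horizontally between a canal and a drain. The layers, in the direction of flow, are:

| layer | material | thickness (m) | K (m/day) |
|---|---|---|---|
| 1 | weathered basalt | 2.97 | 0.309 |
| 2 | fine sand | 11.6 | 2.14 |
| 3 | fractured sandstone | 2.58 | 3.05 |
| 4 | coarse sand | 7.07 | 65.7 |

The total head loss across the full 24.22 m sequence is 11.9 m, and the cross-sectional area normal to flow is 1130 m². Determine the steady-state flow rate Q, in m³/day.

Flow is perpendicular to layering, so the layers act in series and the equivalent K is the thickness-weighted harmonic mean.
Total thickness L = 2.97 + 11.6 + 2.58 + 7.07 = 24.22 m.
Σ(b_i/K_i) = 2.97/0.309 + 11.6/2.14 + 2.58/3.05 + 7.07/65.7 = 15.99 d.
K_eq = L / Σ(b_i/K_i) = 24.22 / 15.99 = 1.515 m/day.
Q = K_eq · A · (Δh/L) = 1.515 × 1130 × (11.9/24.22) = 841.2 m³/day.

841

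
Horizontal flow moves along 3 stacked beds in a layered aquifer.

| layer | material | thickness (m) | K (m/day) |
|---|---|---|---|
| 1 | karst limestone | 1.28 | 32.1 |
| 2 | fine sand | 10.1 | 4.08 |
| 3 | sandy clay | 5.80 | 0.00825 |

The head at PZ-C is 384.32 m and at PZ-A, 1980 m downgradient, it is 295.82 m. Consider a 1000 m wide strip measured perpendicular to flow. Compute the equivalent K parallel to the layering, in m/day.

4.79

Flow is parallel to layering, so each bed carries its own Darcy discharge and the transmissivities add.
Σ(K_i·b_i) = 32.1×1.28 + 4.08×10.1 + 0.00825×5.80 = 82.34 m²/day.
Total thickness b = 17.18 m, so K_eq = Σ(K_i·b_i)/b = 4.793 m/day.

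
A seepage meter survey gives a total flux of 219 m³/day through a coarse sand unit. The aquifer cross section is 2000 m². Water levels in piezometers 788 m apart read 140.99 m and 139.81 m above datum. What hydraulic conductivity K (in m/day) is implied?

Hydraulic gradient i = (140.99 − 139.81) / 788 = 1.18 / 788 = 0.001497.
From Q = K·A·i, K = Q / (A·i) = 219 / (2000 × 0.001497) = 73.12 m/day.

73.1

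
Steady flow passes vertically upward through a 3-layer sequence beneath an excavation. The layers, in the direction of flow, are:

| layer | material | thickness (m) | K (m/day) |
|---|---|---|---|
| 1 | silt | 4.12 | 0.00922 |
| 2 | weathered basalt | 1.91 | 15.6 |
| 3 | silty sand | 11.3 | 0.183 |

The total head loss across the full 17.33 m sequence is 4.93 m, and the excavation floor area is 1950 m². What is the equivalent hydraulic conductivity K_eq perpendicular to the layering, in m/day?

Flow is perpendicular to layering, so the layers act in series and the equivalent K is the thickness-weighted harmonic mean.
Total thickness L = 4.12 + 1.91 + 11.3 = 17.33 m.
Σ(b_i/K_i) = 4.12/0.00922 + 1.91/15.6 + 11.3/0.183 = 508.7 d.
K_eq = L / Σ(b_i/K_i) = 17.33 / 508.7 = 0.03407 m/day.

0.0341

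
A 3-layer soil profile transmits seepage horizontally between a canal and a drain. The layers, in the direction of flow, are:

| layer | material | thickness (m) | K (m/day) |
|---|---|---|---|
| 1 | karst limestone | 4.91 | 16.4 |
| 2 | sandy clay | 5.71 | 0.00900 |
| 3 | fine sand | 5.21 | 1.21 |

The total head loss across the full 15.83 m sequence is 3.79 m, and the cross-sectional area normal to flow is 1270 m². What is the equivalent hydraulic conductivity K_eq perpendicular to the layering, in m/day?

Flow is perpendicular to layering, so the layers act in series and the equivalent K is the thickness-weighted harmonic mean.
Total thickness L = 4.91 + 5.71 + 5.21 = 15.83 m.
Σ(b_i/K_i) = 4.91/16.4 + 5.71/0.00900 + 5.21/1.21 = 639.0 d.
K_eq = L / Σ(b_i/K_i) = 15.83 / 639.0 = 0.02477 m/day.

0.0248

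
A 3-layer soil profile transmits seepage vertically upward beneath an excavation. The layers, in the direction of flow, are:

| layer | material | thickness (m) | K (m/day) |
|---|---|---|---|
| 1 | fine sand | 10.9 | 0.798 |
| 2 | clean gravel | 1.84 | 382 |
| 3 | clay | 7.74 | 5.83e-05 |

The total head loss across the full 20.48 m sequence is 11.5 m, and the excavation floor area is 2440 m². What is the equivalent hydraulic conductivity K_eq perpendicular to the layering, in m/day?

0.000154

Flow is perpendicular to layering, so the layers act in series and the equivalent K is the thickness-weighted harmonic mean.
Total thickness L = 10.9 + 1.84 + 7.74 = 20.48 m.
Σ(b_i/K_i) = 10.9/0.798 + 1.84/382 + 7.74/5.83e-05 = 1.328e+05 d.
K_eq = L / Σ(b_i/K_i) = 20.48 / 1.328e+05 = 0.0001542 m/day.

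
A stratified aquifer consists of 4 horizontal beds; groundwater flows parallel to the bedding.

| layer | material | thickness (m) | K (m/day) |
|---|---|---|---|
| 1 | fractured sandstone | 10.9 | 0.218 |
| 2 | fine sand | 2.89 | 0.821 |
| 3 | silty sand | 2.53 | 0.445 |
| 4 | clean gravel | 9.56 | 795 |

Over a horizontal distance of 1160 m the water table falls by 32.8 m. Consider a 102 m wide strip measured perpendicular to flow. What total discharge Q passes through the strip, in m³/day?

Flow is parallel to layering, so each bed carries its own Darcy discharge and the transmissivities add.
Σ(K_i·b_i) = 0.218×10.9 + 0.821×2.89 + 0.445×2.53 + 795×9.56 = 7606 m²/day.
Hydraulic gradient i = Δh / L = 32.8 / 1160 = 0.02828.
Q = Σ(K_i·b_i) · W · i = 7606 × 102 × 0.02828 = 21937 m³/day.

21900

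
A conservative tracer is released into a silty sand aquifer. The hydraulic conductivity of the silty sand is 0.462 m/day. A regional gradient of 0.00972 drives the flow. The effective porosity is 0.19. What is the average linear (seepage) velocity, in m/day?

Hydraulic gradient i = 0.00972.
Darcy flux q = K · i = 0.4620 × 0.009720 = 0.004491 m/day.
Seepage velocity v = q / n_e = 0.004491 / 0.19 = 0.02363 m/day.

0.0236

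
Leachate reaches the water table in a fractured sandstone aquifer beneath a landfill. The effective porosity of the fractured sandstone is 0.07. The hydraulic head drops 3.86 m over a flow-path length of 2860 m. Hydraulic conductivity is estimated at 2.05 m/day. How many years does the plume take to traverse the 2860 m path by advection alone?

Hydraulic gradient i = Δh / L = 3.86 / 2860 = 0.001350.
Darcy flux q = K · i = 2.050 × 0.001350 = 0.002767 m/day.
Seepage velocity v = q / n_e = 0.002767 / 0.07 = 0.03953 m/day.
Travel time t = L / v = 2860 / 0.03953 = 72358 days = 198.1 years.

198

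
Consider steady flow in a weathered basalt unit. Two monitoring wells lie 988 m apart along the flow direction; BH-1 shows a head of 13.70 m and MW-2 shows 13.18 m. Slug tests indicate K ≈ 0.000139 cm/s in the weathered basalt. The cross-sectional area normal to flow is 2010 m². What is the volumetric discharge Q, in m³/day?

Convert K: 0.000139 cm/s × 864 = 0.1201 m/day.
Hydraulic gradient i = (13.70 − 13.18) / 988 = 0.52 / 988 = 0.0005263.
Darcy's law: Q = K · A · i = 0.1201 × 2010 × 0.0005263 = 0.1270 m³/day.

0.127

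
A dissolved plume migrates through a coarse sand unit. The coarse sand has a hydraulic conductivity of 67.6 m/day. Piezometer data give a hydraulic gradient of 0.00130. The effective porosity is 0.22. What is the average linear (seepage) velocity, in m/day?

0.399

Hydraulic gradient i = 0.00130.
Darcy flux q = K · i = 67.60 × 0.001300 = 0.08788 m/day.
Seepage velocity v = q / n_e = 0.08788 / 0.22 = 0.3995 m/day.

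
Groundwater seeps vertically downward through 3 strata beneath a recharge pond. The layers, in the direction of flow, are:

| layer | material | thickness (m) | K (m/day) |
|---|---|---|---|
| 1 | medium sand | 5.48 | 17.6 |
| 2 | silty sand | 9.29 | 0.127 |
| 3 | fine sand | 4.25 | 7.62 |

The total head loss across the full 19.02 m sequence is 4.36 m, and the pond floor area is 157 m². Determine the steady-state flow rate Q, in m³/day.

9.25

Flow is perpendicular to layering, so the layers act in series and the equivalent K is the thickness-weighted harmonic mean.
Total thickness L = 5.48 + 9.29 + 4.25 = 19.02 m.
Σ(b_i/K_i) = 5.48/17.6 + 9.29/0.127 + 4.25/7.62 = 74.02 d.
K_eq = L / Σ(b_i/K_i) = 19.02 / 74.02 = 0.2570 m/day.
Q = K_eq · A · (Δh/L) = 0.2570 × 157 × (4.36/19.02) = 9.248 m³/day.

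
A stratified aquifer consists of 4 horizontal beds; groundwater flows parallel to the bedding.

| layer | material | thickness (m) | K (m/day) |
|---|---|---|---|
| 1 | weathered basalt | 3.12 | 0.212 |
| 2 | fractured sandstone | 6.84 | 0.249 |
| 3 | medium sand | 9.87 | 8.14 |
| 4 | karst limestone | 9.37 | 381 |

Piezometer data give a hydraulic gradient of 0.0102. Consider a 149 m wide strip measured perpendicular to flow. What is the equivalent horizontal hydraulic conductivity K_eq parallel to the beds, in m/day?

Flow is parallel to layering, so each bed carries its own Darcy discharge and the transmissivities add.
Σ(K_i·b_i) = 0.212×3.12 + 0.249×6.84 + 8.14×9.87 + 381×9.37 = 3653 m²/day.
Total thickness b = 29.20 m, so K_eq = Σ(K_i·b_i)/b = 125.1 m/day.

125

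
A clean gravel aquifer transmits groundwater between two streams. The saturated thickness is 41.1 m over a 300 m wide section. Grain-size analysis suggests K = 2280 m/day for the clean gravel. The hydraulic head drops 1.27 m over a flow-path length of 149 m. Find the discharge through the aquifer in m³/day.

240000

Cross-sectional area A = 300 × 41.1 = 12330 m².
Hydraulic gradient i = Δh / L = 1.27 / 149 = 0.008523.
Darcy's law: Q = K · A · i = 2280 × 12330 × 0.008523 = 2.396e+05 m³/day.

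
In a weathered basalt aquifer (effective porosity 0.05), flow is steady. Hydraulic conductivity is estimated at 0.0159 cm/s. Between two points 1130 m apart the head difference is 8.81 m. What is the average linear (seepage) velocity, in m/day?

Convert K: 0.0159 cm/s × 864 = 13.74 m/day.
Hydraulic gradient i = Δh / L = 8.81 / 1130 = 0.007796.
Darcy flux q = K · i = 13.74 × 0.007796 = 0.1071 m/day.
Seepage velocity v = q / n_e = 0.1071 / 0.05 = 2.142 m/day.

2.14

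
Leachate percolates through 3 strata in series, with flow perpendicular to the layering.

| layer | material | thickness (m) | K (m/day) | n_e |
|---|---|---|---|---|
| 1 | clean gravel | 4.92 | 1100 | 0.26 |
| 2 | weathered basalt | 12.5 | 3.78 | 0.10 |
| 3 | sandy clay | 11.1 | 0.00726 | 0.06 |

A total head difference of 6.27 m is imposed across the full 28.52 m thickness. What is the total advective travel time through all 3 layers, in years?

With flow normal to the layers, continuity requires the same specific discharge q through every layer.
Σ(b_i/K_i) = 4.92/1100 + 12.5/3.78 + 11.1/0.00726 = 1532 d.
q = Δh / Σ(b_i/K_i) = 6.27 / 1532 = 0.004092 m/day.
In each layer the seepage velocity is v_i = q/n_i, so the layer transit time is t_i = b_i·n_i / q:
  layer 1 (clean gravel): t_1 = 4.92 × 0.26 / 0.004092 = 312.6 d
  layer 2 (weathered basalt): t_2 = 12.5 × 0.10 / 0.004092 = 305.5 d
  layer 3 (sandy clay): t_3 = 11.1 × 0.06 / 0.004092 = 162.8 d
Total t = Σ t_i = 780.8 days = 2.138 years.

2.14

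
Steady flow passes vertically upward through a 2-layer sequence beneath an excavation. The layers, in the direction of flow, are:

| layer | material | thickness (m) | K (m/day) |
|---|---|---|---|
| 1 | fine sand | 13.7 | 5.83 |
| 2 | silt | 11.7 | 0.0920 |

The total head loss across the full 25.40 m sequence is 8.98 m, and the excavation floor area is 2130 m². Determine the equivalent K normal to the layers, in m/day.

0.196

Flow is perpendicular to layering, so the layers act in series and the equivalent K is the thickness-weighted harmonic mean.
Total thickness L = 13.7 + 11.7 = 25.40 m.
Σ(b_i/K_i) = 13.7/5.83 + 11.7/0.0920 = 129.5 d.
K_eq = L / Σ(b_i/K_i) = 25.40 / 129.5 = 0.1961 m/day.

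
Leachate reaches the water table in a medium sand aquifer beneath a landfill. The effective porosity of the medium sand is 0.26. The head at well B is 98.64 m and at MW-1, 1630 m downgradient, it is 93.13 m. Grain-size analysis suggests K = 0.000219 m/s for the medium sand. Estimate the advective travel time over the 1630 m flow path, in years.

18.1

Convert K: 0.000219 m/s × 86400 = 18.92 m/day.
Hydraulic gradient i = (98.64 − 93.13) / 1630 = 5.51 / 1630 = 0.003380.
Darcy flux q = K · i = 18.92 × 0.003380 = 0.06396 m/day.
Seepage velocity v = q / n_e = 0.06396 / 0.26 = 0.2460 m/day.
Travel time t = L / v = 1630 / 0.2460 = 6626 days = 18.14 years.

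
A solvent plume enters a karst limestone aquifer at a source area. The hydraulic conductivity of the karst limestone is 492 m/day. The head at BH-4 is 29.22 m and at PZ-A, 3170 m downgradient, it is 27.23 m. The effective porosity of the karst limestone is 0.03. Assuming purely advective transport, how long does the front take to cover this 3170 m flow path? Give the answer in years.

Hydraulic gradient i = (29.22 − 27.23) / 3170 = 1.99 / 3170 = 0.0006278.
Darcy flux q = K · i = 492.0 × 0.0006278 = 0.3089 m/day.
Seepage velocity v = q / n_e = 0.3089 / 0.03 = 10.30 m/day.
Travel time t = L / v = 3170 / 10.30 = 307.9 days = 0.8430 years.

0.843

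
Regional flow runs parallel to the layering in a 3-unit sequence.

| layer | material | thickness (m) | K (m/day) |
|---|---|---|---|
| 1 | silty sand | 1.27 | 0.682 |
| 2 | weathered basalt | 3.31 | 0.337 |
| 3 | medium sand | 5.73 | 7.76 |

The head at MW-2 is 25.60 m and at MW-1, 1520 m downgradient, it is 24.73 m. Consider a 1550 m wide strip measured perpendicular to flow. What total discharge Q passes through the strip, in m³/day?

Flow is parallel to layering, so each bed carries its own Darcy discharge and the transmissivities add.
Σ(K_i·b_i) = 0.682×1.27 + 0.337×3.31 + 7.76×5.73 = 46.45 m²/day.
Hydraulic gradient i = (25.60 − 24.73) / 1520 = 0.87 / 1520 = 0.0005724.
Q = Σ(K_i·b_i) · W · i = 46.45 × 1550 × 0.0005724 = 41.21 m³/day.

41.2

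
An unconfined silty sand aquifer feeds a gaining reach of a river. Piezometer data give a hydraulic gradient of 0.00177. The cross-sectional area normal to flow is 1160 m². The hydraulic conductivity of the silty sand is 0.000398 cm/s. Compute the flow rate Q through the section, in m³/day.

Convert K: 0.000398 cm/s × 864 = 0.3439 m/day.
Hydraulic gradient i = 0.00177.
Darcy's law: Q = K · A · i = 0.3439 × 1160 × 0.001770 = 0.7060 m³/day.

0.706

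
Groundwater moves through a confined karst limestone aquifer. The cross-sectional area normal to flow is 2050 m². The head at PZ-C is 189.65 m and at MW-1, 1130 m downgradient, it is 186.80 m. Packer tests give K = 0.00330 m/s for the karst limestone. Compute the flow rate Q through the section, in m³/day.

1470

Convert K: 0.00330 m/s × 86400 = 285.1 m/day.
Hydraulic gradient i = (189.65 − 186.80) / 1130 = 2.85 / 1130 = 0.002522.
Darcy's law: Q = K · A · i = 285.1 × 2050 × 0.002522 = 1474 m³/day.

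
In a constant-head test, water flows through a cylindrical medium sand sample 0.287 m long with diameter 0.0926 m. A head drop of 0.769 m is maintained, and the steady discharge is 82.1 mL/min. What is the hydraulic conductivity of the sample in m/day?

6.55

Cross-sectional area A = π·(d/2)² = π × (0.0926/2)² = 0.006735 m².
Convert discharge: 82.1 mL/min = 1.368e-06 m³/s.
Darcy's law rearranged: K = Q·L / (A·Δh) = 1.368e-06 × 0.287 / (0.006735 × 0.769) = 7.583e-05 m/s = 6.552 m/day.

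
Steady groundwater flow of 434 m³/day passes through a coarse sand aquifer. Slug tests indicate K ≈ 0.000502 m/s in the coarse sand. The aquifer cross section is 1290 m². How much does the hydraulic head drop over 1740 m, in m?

13.5

Convert K: 0.000502 m/s × 86400 = 43.37 m/day.
From Q = K·A·i, i = Q / (K·A) = 434 / (43.37 × 1290) = 0.007757.
Head loss Δh = i · L = 0.007757 × 1740 = 13.50 m.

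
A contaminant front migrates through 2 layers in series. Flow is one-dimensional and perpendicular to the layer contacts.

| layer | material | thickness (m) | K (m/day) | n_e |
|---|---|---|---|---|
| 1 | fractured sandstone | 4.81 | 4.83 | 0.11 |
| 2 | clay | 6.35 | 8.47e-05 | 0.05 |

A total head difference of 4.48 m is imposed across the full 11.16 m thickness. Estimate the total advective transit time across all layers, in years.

38.8

With flow normal to the layers, continuity requires the same specific discharge q through every layer.
Σ(b_i/K_i) = 4.81/4.83 + 6.35/8.47e-05 = 74971 d.
q = Δh / Σ(b_i/K_i) = 4.48 / 74971 = 5.976e-05 m/day.
In each layer the seepage velocity is v_i = q/n_i, so the layer transit time is t_i = b_i·n_i / q:
  layer 1 (fractured sandstone): t_1 = 4.81 × 0.11 / 5.976e-05 = 8854 d
  layer 2 (clay): t_2 = 6.35 × 0.05 / 5.976e-05 = 5313 d
Total t = Σ t_i = 14168 days = 38.79 years.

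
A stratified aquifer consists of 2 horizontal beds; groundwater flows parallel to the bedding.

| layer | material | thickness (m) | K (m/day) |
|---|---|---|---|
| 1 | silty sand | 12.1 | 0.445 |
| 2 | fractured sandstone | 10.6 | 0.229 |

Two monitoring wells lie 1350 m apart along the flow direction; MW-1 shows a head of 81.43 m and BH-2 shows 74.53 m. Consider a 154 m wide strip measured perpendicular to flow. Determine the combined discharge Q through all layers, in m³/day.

6.15

Flow is parallel to layering, so each bed carries its own Darcy discharge and the transmissivities add.
Σ(K_i·b_i) = 0.445×12.1 + 0.229×10.6 = 7.812 m²/day.
Hydraulic gradient i = (81.43 − 74.53) / 1350 = 6.9 / 1350 = 0.005111.
Q = Σ(K_i·b_i) · W · i = 7.812 × 154 × 0.005111 = 6.149 m³/day.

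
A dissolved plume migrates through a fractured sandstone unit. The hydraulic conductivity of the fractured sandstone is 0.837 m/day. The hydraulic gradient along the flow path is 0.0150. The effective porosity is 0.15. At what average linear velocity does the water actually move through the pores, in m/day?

Hydraulic gradient i = 0.0150.
Darcy flux q = K · i = 0.8370 × 0.01500 = 0.01255 m/day.
Seepage velocity v = q / n_e = 0.01255 / 0.15 = 0.08370 m/day.

0.0837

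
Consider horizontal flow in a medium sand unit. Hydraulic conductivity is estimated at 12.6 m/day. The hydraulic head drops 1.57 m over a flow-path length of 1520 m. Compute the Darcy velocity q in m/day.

0.0130

Hydraulic gradient i = Δh / L = 1.57 / 1520 = 0.001033.
Specific discharge q = K · i = 12.60 × 0.001033 = 0.01301 m/day.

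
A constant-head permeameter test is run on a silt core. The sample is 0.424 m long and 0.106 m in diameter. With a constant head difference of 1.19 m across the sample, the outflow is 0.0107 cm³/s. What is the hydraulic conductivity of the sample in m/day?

Cross-sectional area A = π·(d/2)² = π × (0.106/2)² = 0.008825 m².
Convert discharge: 0.0107 cm³/s = 1.070e-08 m³/s.
Darcy's law rearranged: K = Q·L / (A·Δh) = 1.070e-08 × 0.424 / (0.008825 × 1.19) = 4.320e-07 m/s = 0.03733 m/day.

0.0373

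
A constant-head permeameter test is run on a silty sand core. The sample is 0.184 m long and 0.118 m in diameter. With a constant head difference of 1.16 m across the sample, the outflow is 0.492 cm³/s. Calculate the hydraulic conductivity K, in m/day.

Cross-sectional area A = π·(d/2)² = π × (0.118/2)² = 0.01094 m².
Convert discharge: 0.492 cm³/s = 4.920e-07 m³/s.
Darcy's law rearranged: K = Q·L / (A·Δh) = 4.920e-07 × 0.184 / (0.01094 × 1.16) = 7.136e-06 m/s = 0.6166 m/day.

0.617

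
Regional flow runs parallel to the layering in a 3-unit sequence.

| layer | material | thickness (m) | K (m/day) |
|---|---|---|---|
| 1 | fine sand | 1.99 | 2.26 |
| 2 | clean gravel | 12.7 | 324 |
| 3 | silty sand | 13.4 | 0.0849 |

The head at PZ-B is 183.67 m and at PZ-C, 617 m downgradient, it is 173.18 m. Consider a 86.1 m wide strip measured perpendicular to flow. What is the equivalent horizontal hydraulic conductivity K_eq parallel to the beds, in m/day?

147

Flow is parallel to layering, so each bed carries its own Darcy discharge and the transmissivities add.
Σ(K_i·b_i) = 2.26×1.99 + 324×12.7 + 0.0849×13.4 = 4120 m²/day.
Total thickness b = 28.09 m, so K_eq = Σ(K_i·b_i)/b = 146.7 m/day.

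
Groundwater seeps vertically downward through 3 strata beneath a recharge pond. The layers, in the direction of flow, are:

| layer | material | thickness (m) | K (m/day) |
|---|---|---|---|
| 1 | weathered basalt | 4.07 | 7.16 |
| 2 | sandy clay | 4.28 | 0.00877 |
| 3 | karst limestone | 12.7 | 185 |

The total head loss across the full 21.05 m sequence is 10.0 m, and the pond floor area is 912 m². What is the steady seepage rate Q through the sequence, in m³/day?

18.7

Flow is perpendicular to layering, so the layers act in series and the equivalent K is the thickness-weighted harmonic mean.
Total thickness L = 4.07 + 4.28 + 12.7 = 21.05 m.
Σ(b_i/K_i) = 4.07/7.16 + 4.28/0.00877 + 12.7/185 = 488.7 d.
K_eq = L / Σ(b_i/K_i) = 21.05 / 488.7 = 0.04308 m/day.
Q = K_eq · A · (Δh/L) = 0.04308 × 912 × (10.0/21.05) = 18.66 m³/day.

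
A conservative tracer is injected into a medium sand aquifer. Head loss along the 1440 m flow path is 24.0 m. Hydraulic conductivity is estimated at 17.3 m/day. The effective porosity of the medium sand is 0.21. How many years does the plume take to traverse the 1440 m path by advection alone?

Hydraulic gradient i = Δh / L = 24.0 / 1440 = 0.01667.
Darcy flux q = K · i = 17.30 × 0.01667 = 0.2883 m/day.
Seepage velocity v = q / n_e = 0.2883 / 0.21 = 1.373 m/day.
Travel time t = L / v = 1440 / 1.373 = 1049 days = 2.871 years.

2.87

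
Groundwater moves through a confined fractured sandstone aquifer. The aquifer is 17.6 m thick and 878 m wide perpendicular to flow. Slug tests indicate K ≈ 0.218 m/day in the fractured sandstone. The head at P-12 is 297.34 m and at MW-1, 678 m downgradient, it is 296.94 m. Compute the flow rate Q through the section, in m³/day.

Cross-sectional area A = 878 × 17.6 = 15453 m².
Hydraulic gradient i = (297.34 − 296.94) / 678 = 0.4 / 678 = 0.0005900.
Darcy's law: Q = K · A · i = 0.2180 × 15453 × 0.0005900 = 1.987 m³/day.

1.99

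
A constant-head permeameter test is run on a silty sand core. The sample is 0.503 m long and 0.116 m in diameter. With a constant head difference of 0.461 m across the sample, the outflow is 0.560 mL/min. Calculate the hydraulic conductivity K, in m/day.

0.0833

Cross-sectional area A = π·(d/2)² = π × (0.116/2)² = 0.01057 m².
Convert discharge: 0.560 mL/min = 9.333e-09 m³/s.
Darcy's law rearranged: K = Q·L / (A·Δh) = 9.333e-09 × 0.503 / (0.01057 × 0.461) = 9.636e-07 m/s = 0.08326 m/day.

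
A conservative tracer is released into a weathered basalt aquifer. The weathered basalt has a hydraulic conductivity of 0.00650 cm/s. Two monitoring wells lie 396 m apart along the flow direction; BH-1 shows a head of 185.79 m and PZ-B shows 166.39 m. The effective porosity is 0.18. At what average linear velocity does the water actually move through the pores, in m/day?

Convert K: 0.00650 cm/s × 864 = 5.616 m/day.
Hydraulic gradient i = (185.79 − 166.39) / 396 = 19.4 / 396 = 0.04899.
Darcy flux q = K · i = 5.616 × 0.04899 = 0.2751 m/day.
Seepage velocity v = q / n_e = 0.2751 / 0.18 = 1.528 m/day.

1.53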